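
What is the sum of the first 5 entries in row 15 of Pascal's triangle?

1941

1 + 15 + 105 + 455 + 1365 = 1941.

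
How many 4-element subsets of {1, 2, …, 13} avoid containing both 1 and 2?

All 4-subsets: C(13,4) = 715. Those containing both fixed elements: C(11,2) = 55.
715 − 55 = 660.

660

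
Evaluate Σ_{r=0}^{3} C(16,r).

697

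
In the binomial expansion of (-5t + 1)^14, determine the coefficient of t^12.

22216796875

The general term is C(14,j)·(-5t)^j·(1)^(14-j); the t^12 term has j = 12.
C(14,12) = 91.
Coefficient = C(14,12) · (-5)^12 = 91 · 244140625 = 22216796875.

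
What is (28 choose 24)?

C(28,24) = C(28,4) by symmetry.
C(28,4) = (28·27·26·25) / 4! = 491400 / 24 = 20475.

20475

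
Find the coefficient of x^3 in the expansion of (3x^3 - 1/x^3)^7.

General term: C(7,j)·(3x^3)^j·(-1/x^3)^(7-j), with x-exponent 3j − 3(7−j) = 6j − 21.
Set 6j − 21 = 3: j = 4.
C(7,4) = 35; 3^4 = 81; (-1)^3 = -1.
Coefficient = 35 · 81 · (-1) = -2835.

-2835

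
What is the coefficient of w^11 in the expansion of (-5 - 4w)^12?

251658240

The general term is C(12,j)·(-5)^j·(-4w)^(12-j); the w^11 term has j = 1.
C(12,1) = 12.
Coefficient = C(12,1) · (-5)^1 · (-4)^11 = 12 · (-5) · (-4194304) = 251658240.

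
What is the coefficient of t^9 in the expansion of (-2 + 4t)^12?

The general term is C(12,j)·(-2)^j·(4t)^(12-j); the t^9 term has j = 3.
C(12,3) = 220.
Coefficient = C(12,3) · (-2)^3 · 4^9 = 220 · (-8) · 262144 = -461373440.

-461373440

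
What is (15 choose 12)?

455

C(15,12) = C(15,3) by symmetry.
C(15,3) = (15·14·13) / 3! = 2730 / 6 = 455.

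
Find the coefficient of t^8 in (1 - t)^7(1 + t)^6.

Coefficient of t^8 = Σ_{j} C(7,j)·(-1)^j·C(6,8-j)·1^(8-j) for j from 2 to 7.
= 21 + (-210) + 525 + (-420) + 105 + (-6) = 15.

15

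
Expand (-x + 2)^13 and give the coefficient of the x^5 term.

-329472

The general term is C(13,j)·(-x)^j·(2)^(13-j); the x^5 term has j = 5.
C(13,5) = 1287.
Coefficient = C(13,5) · (-1)^5 · 2^8 = 1287 · (-1) · 256 = -329472.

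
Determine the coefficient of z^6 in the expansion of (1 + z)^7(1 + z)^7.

3003

(1 + z)^7(1 + z)^7 = (1 + z)^14, so the coefficient of z^6 is C(14,6)·1^6 = 3003·1 = 3003.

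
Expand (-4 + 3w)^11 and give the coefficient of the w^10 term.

-2598156

The general term is C(11,j)·(-4)^j·(3w)^(11-j); the w^10 term has j = 1.
C(11,1) = 11.
Coefficient = C(11,1) · (-4)^1 · 3^10 = 11 · (-4) · 59049 = -2598156.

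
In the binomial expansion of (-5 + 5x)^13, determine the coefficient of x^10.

-349121093750

The general term is C(13,j)·(-5)^j·(5x)^(13-j); the x^10 term has j = 3.
C(13,3) = 286.
Coefficient = C(13,3) · (-5)^3 · 5^10 = 286 · (-125) · 9765625 = -349121093750.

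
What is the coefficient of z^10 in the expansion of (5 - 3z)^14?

36942530625

The general term is C(14,j)·(5)^j·(-3z)^(14-j); the z^10 term has j = 4.
C(14,4) = 1001.
Coefficient = C(14,4) · 5^4 · (-3)^10 = 1001 · 625 · 59049 = 36942530625.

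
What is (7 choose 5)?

C(7,5) = C(7,2) by symmetry.
C(7,2) = (7·6) / 2! = 42 / 2 = 21.

21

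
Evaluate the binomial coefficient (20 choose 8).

125970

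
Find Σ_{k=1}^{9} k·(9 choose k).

Since k·C(9,k) = 9·C(8,k−1), the sum is 9·2^8 = 9·256 = 2304.

2304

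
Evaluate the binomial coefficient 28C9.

6906900

C(28,9) = (28·27·26·25·24·23·22·21·20) / 9! = 2506375872000 / 362880 = 6906900.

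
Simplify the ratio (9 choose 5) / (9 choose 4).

1

C(n,k+1)/C(n,k) = (n−k)/(k+1) = (9−4)/(4+1) = 5/5 = 1.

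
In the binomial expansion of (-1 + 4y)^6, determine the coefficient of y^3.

-1280

The general term is C(6,j)·(-1)^j·(4y)^(6-j); the y^3 term has j = 3.
C(6,3) = 20.
Coefficient = C(6,3) · (-1)^3 · 4^3 = 20 · (-1) · 64 = -1280.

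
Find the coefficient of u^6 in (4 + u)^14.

196804608

The general term is C(14,j)·(4)^j·(u)^(14-j); the u^6 term has j = 8.
C(14,8) = 3003.
Coefficient = C(14,8) · 4^8 = 3003 · 65536 = 196804608.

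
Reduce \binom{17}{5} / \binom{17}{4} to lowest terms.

C(n,k+1)/C(n,k) = (n−k)/(k+1) = (17−4)/(4+1) = 13/5.

13/5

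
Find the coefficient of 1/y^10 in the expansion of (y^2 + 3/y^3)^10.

General term: C(10,j)·(y^2)^j·(3/y^3)^(10-j), with y-exponent 2j − 3(10−j) = 5j − 30.
Set 5j − 30 = -10: j = 4.
C(10,4) = 210; 1^4 = 1; 3^6 = 729.
Coefficient = 210 · 1 · 729 = 153090.

153090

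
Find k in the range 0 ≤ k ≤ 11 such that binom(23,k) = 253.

C(23,k) increases on 0 ≤ k ≤ 11. C(23,1) = 23 and C(23,2) = 253, so k = 2.

2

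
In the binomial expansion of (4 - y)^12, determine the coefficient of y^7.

-811008

The general term is C(12,j)·(4)^j·(-y)^(12-j); the y^7 term has j = 5.
C(12,5) = 792.
Coefficient = C(12,5) · 4^5 · (-1)^7 = 792 · 1024 · (-1) = -811008.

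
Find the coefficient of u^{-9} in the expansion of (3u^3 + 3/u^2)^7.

General term: C(7,j)·(3u^3)^j·(3/u^2)^(7-j), with u-exponent 3j − 2(7−j) = 5j − 14.
Set 5j − 14 = -9: j = 1.
C(7,1) = 7; 3^1 = 3; 3^6 = 729.
Coefficient = 7 · 3 · 729 = 15309.

15309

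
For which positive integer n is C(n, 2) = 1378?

53

n(n−1)/2 = 1378 ⇒ n(n−1) = 2756. Since 53·52 = 2756, n = 53.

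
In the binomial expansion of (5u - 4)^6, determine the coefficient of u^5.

The general term is C(6,j)·(5u)^j·(-4)^(6-j); the u^5 term has j = 5.
C(6,5) = 6.
Coefficient = C(6,5) · 5^5 · (-4)^1 = 6 · 3125 · (-4) = -75000.

-75000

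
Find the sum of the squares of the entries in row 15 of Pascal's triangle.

155117520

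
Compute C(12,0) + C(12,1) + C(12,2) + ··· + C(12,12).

The entries of row 12 sum to 2^12 = 4096.

4096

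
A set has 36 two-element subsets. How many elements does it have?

9

n(n−1)/2 = 36 ⇒ n(n−1) = 72. Since 9·8 = 72, n = 9.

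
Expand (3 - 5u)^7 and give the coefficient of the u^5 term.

The general term is C(7,j)·(3)^j·(-5u)^(7-j); the u^5 term has j = 2.
C(7,2) = 21.
Coefficient = C(7,2) · 3^2 · (-5)^5 = 21 · 9 · (-3125) = -590625.

-590625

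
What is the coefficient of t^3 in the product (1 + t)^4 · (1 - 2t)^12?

-844

Coefficient of t^3 = Σ_{j} C(4,j)·1^j·C(12,3-j)·(-2)^(3-j) for j from 0 to 3.
= (-1760) + 1056 + (-144) + 4 = -844.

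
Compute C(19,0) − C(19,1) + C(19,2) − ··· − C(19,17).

-18

The partial alternating sum Σ_{k=0}^{17} (−1)^k C(19,k) = (−1)^17 C(18,17) = -18.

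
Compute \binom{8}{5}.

C(8,5) = C(8,3) by symmetry.
C(8,3) = (8·7·6) / 3! = 336 / 6 = 56.

56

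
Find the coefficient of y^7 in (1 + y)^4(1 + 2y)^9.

Coefficient of y^7 = Σ_{j} C(4,j)·1^j·C(9,7-j)·2^(7-j) for j from 0 to 4.
= 4608 + 21504 + 24192 + 8064 + 672 = 59040.

59040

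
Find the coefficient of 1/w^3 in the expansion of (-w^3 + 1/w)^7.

-7

General term: C(7,j)·(-w^3)^j·(1/w)^(7-j), with w-exponent 3j − 1(7−j) = 4j − 7.
Set 4j − 7 = -3: j = 1.
C(7,1) = 7; (-1)^1 = -1; 1^6 = 1.
Coefficient = 7 · (-1) · 1 = -7.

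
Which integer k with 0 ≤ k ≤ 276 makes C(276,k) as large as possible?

C(276,k) is maximized at k = 276/2 = 138.

138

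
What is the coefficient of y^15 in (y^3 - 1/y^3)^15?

-3003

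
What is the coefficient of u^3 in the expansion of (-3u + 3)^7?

The general term is C(7,j)·(-3u)^j·(3)^(7-j); the u^3 term has j = 3.
C(7,3) = 35.
Coefficient = C(7,3) · (-3)^3 · 3^4 = 35 · (-27) · 81 = -76545.

-76545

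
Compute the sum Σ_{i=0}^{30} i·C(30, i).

Since i·C(30,i) = 30·C(29,i−1), the sum is 30·2^29 = 30·536870912 = 16106127360.

16106127360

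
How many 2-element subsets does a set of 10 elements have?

45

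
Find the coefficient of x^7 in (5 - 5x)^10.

-1171875000

The general term is C(10,j)·(5)^j·(-5x)^(10-j); the x^7 term has j = 3.
C(10,3) = 120.
Coefficient = C(10,3) · 5^3 · (-5)^7 = 120 · 125 · (-78125) = -1171875000.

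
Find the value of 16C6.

8008

C(16,6) = (16·15·14·13·12·11) / 6! = 5765760 / 720 = 8008.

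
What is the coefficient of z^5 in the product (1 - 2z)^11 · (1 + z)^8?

1332

Coefficient of z^5 = Σ_{j} C(11,j)·(-2)^j·C(8,5-j)·1^(5-j) for j from 0 to 5.
= 56 + (-1540) + 12320 + (-36960) + 42240 + (-14784) = 1332.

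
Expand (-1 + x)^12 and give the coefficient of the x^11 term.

The general term is C(12,j)·(-1)^j·(x)^(12-j); the x^11 term has j = 1.
C(12,1) = 12.
Coefficient = C(12,1) · (-1)^1 = 12 · (-1) = -12.

-12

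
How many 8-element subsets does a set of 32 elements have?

10518300

C(32,8) = (32·31·30·29·28·27·26·25) / 8! = 424097856000 / 40320 = 10518300.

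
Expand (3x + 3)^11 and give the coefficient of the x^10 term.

The general term is C(11,j)·(3x)^j·(3)^(11-j); the x^10 term has j = 10.
C(11,10) = 11.
Coefficient = C(11,10) · 3^10 · 3^1 = 11 · 59049 · 3 = 1948617.

1948617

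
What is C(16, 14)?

C(16,14) = C(16,2) by symmetry.
C(16,2) = (16·15) / 2! = 240 / 2 = 120.

120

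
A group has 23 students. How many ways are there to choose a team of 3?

This is C(23,3) = 1771.

1771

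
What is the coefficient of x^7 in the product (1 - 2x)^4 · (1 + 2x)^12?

11264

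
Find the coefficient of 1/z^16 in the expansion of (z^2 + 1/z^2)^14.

364

General term: C(14,j)·(z^2)^j·(1/z^2)^(14-j), with z-exponent 2j − 2(14−j) = 4j − 28.
Set 4j − 28 = -16: j = 3.
C(14,3) = 364; 1^3 = 1; 1^11 = 1.
Coefficient = 364 · 1 · 1 = 364.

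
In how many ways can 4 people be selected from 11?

330

This is C(11,4) = 330.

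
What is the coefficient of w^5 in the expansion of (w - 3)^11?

The general term is C(11,j)·(w)^j·(-3)^(11-j); the w^5 term has j = 5.
C(11,5) = 462.
Coefficient = C(11,5) · (-3)^6 = 462 · 729 = 336798.

336798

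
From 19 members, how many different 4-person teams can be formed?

This is C(19,4) = 3876.

3876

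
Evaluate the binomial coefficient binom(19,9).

C(19,9) = (19·18·17·16·15·14·13·12·11) / 9! = 33522128640 / 362880 = 92378.

92378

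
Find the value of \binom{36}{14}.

3796297200

C(36,14) = (36·35·34·33·32·31·30·29·28·27·26·25·24·23) / 14! = 330954702783344640000 / 87178291200 = 3796297200.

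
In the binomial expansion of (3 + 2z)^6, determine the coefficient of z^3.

The general term is C(6,j)·(3)^j·(2z)^(6-j); the z^3 term has j = 3.
C(6,3) = 20.
Coefficient = C(6,3) · 3^3 · 2^3 = 20 · 27 · 8 = 4320.

4320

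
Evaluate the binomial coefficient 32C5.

C(32,5) = (32·31·30·29·28) / 5! = 24165120 / 120 = 201376.

201376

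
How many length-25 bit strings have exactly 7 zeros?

480700

Choose the 7 positions: C(25,7) = 480700.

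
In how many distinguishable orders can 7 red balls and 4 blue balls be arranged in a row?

330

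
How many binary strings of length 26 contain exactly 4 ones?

Choose the 4 positions: C(26,4) = 14950.

14950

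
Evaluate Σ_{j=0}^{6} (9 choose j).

466

1 + 9 + 36 + 84 + 126 + 126 + 84 = 466.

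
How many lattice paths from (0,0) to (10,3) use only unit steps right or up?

286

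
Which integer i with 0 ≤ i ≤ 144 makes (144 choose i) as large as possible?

72

C(144,i) is maximized at i = 144/2 = 72.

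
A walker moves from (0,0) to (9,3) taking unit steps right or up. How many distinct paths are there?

220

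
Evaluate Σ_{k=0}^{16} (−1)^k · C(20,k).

969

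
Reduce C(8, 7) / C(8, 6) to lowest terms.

C(n,k+1)/C(n,k) = (n−k)/(k+1) = (8−6)/(6+1) = 2/7.

2/7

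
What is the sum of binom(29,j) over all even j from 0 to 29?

268435456

Even-j terms of row 29 sum to 2^28 = 268435456.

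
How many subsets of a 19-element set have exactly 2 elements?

Choose the 2 positions: C(19,2) = 171.

171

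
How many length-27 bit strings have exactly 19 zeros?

Choose the 19 positions: C(27,19) = 2220075.

2220075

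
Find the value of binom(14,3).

364

C(14,3) = (14·13·12) / 3! = 2184 / 6 = 364.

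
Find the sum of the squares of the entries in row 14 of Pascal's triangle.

40116600

By Vandermonde's identity, Σ C(14,j)² = C(28,14) = 40116600.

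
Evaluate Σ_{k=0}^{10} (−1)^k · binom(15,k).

The partial alternating sum Σ_{k=0}^{10} (−1)^k C(15,k) = (−1)^10 C(14,10) = 1001.

1001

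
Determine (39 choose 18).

C(39,18) = (39·38·37·36·35·34·33·32·31·30·29·28·27·26·25·24·23·22) / 18! = 399246543793282239774720000 / 6402373705728000 = 62359143990.

62359143990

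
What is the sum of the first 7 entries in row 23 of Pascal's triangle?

1 + 23 + 253 + 1771 + 8855 + 33649 + 100947 = 145499.

145499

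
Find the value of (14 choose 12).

91

C(14,12) = C(14,2) by symmetry.
C(14,2) = (14·13) / 2! = 182 / 2 = 91.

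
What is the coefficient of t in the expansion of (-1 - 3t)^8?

The general term is C(8,j)·(-1)^j·(-3t)^(8-j); the t^1 term has j = 7.
C(8,7) = 8.
Coefficient = C(8,7) · (-1)^7 · (-3)^1 = 8 · (-1) · (-3) = 24.

24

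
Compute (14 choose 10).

1001

C(14,10) = C(14,4) by symmetry.
C(14,4) = (14·13·12·11) / 4! = 24024 / 24 = 1001.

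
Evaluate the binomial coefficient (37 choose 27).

348330136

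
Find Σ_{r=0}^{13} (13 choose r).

Setting x = 1 in (1+x)^13 gives Σ C(13,r) = 2^13 = 8192.

8192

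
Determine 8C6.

C(8,6) = C(8,2) by symmetry.
C(8,2) = (8·7) / 2! = 56 / 2 = 28.

28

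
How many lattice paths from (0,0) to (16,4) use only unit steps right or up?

Each path is a sequence of 20 steps with 16 rights: C(20,16) = 4845.

4845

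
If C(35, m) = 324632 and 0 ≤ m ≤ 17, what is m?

5

C(35,m) increases on 0 ≤ m ≤ 17. C(35,4) = 52360 and C(35,5) = 324632, so m = 5.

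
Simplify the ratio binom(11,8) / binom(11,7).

1/2

C(n,k+1)/C(n,k) = (n−k)/(k+1) = (11−7)/(7+1) = 4/8 = 1/2.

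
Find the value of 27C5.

C(27,5) = (27·26·25·24·23) / 5! = 9687600 / 120 = 80730.

80730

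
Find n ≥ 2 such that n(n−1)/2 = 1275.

n(n−1)/2 = 1275 ⇒ n(n−1) = 2550. Since 51·50 = 2550, n = 51.

51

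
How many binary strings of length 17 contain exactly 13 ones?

2380

Choose the 13 positions: C(17,13) = 2380.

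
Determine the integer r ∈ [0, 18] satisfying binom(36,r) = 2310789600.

13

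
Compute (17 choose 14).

680

C(17,14) = C(17,3) by symmetry.
C(17,3) = (17·16·15) / 3! = 4080 / 6 = 680.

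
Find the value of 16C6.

8008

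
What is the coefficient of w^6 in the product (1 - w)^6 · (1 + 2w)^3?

-15

Coefficient of w^6 = Σ_{j} C(6,j)·(-1)^j·C(3,6-j)·2^(6-j) for j from 3 to 6.
= (-160) + 180 + (-36) + 1 = -15.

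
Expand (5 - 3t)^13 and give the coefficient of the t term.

The general term is C(13,j)·(5)^j·(-3t)^(13-j); the t^1 term has j = 12.
C(13,12) = 13.
Coefficient = C(13,12) · 5^12 · (-3)^1 = 13 · 244140625 · (-3) = -9521484375.

-9521484375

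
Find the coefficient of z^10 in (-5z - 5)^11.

-537109375

The general term is C(11,j)·(-5z)^j·(-5)^(11-j); the z^10 term has j = 10.
C(11,10) = 11.
Coefficient = C(11,10) · (-5)^10 · (-5)^1 = 11 · 9765625 · (-5) = -537109375.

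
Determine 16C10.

C(16,10) = C(16,6) by symmetry.
C(16,6) = (16·15·14·13·12·11) / 6! = 5765760 / 720 = 8008.

8008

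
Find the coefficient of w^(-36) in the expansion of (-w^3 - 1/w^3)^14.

General term: C(14,j)·(-w^3)^j·(-1/w^3)^(14-j), with w-exponent 3j − 3(14−j) = 6j − 42.
Set 6j − 42 = -36: j = 1.
C(14,1) = 14; (-1)^1 = -1; (-1)^13 = -1.
Coefficient = 14 · (-1) · (-1) = 14.

14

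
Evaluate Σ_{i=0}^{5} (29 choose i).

146596

1 + 29 + 406 + 3654 + 23751 + 118755 = 146596.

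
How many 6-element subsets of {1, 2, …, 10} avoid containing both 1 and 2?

140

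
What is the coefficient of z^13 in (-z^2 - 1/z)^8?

General term: C(8,j)·(-z^2)^j·(-1/z)^(8-j), with z-exponent 2j − 1(8−j) = 3j − 8.
Set 3j − 8 = 13: j = 7.
C(8,7) = 8; (-1)^7 = -1; (-1)^1 = -1.
Coefficient = 8 · (-1) · (-1) = 8.

8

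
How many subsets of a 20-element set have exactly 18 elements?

Choose the 18 positions: C(20,18) = 190.

190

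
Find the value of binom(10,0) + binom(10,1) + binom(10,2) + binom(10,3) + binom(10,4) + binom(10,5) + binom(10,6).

1 + 10 + 45 + 120 + 210 + 252 + 210 = 848.

848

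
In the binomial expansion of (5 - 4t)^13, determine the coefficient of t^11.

-8178892800

The general term is C(13,j)·(5)^j·(-4t)^(13-j); the t^11 term has j = 2.
C(13,2) = 78.
Coefficient = C(13,2) · 5^2 · (-4)^11 = 78 · 25 · (-4194304) = -8178892800.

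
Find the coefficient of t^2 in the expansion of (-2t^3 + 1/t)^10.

General term: C(10,j)·(-2t^3)^j·(1/t)^(10-j), with t-exponent 3j − 1(10−j) = 4j − 10.
Set 4j − 10 = 2: j = 3.
C(10,3) = 120; (-2)^3 = -8; 1^7 = 1.
Coefficient = 120 · (-8) · 1 = -960.

-960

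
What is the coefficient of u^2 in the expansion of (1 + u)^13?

78

The general term is C(13,j)·(1)^j·(u)^(13-j); the u^2 term has j = 11.
C(13,11) = 78.
Coefficient = C(13,11) = 78.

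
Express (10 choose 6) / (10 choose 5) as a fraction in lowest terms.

5/6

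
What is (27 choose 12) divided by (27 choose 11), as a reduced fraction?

4/3

C(n,k+1)/C(n,k) = (n−k)/(k+1) = (27−11)/(11+1) = 16/12 = 4/3.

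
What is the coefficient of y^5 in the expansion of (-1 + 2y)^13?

The general term is C(13,j)·(-1)^j·(2y)^(13-j); the y^5 term has j = 8.
C(13,8) = 1287.
Coefficient = C(13,8) · 2^5 = 1287 · 32 = 41184.

41184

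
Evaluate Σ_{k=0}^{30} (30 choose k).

The entries of row 30 sum to 2^30 = 1073741824.

1073741824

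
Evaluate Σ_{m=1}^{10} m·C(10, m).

Differentiating (1+x)^10 and setting x=1: Σ m·C(10,m) = 10·2^9 = 5120.

5120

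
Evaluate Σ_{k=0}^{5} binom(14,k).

3473

1 + 14 + 91 + 364 + 1001 + 2002 = 3473.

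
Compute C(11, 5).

462

C(11,5) = (11·10·9·8·7) / 5! = 55440 / 120 = 462.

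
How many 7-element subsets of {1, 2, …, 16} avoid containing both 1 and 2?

All 7-subsets: C(16,7) = 11440. Those containing both fixed elements: C(14,5) = 2002.
11440 − 2002 = 9438.

9438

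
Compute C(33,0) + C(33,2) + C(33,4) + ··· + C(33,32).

Half of (1+1)^33 + (1−1)^33 gives the even-index sum: 2^32 = 4294967296.

4294967296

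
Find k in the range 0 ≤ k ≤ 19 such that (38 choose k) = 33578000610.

18

C(38,k) increases on 0 ≤ k ≤ 19. C(38,17) = 28781143380 and C(38,18) = 33578000610, so k = 18.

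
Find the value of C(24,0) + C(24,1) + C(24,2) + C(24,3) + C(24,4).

12951

1 + 24 + 276 + 2024 + 10626 = 12951.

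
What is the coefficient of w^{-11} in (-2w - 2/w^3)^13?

-14057472

General term: C(13,j)·(-2w)^j·(-2/w^3)^(13-j), with w-exponent 1j − 3(13−j) = 4j − 39.
Set 4j − 39 = -11: j = 7.
C(13,7) = 1716; (-2)^7 = -128; (-2)^6 = 64.
Coefficient = 1716 · (-128) · 64 = -14057472.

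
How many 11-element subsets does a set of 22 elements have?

C(22,11) = (22·21·20·19·18·17·16·15·14·13·12) / 11! = 28158588057600 / 39916800 = 705432.

705432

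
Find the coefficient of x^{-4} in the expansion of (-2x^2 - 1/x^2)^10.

3360

General term: C(10,j)·(-2x^2)^j·(-1/x^2)^(10-j), with x-exponent 2j − 2(10−j) = 4j − 20.
Set 4j − 20 = -4: j = 4.
C(10,4) = 210; (-2)^4 = 16; (-1)^6 = 1.
Coefficient = 210 · 16 · 1 = 3360.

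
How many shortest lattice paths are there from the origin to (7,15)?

170544

Each path is a sequence of 22 steps with 7 rights: C(22,7) = 170544.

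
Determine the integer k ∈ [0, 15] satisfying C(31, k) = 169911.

5

C(31,k) increases on 0 ≤ k ≤ 15. C(31,4) = 31465 and C(31,5) = 169911, so k = 5.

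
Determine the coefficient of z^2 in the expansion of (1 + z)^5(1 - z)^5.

Coefficient of z^2 = Σ_{j} C(5,j)·1^j·C(5,2-j)·(-1)^(2-j) for j from 0 to 2.
= 10 + (-25) + 10 = -5.

-5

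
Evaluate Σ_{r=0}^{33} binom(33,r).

8589934592

The entries of row 33 sum to 2^33 = 8589934592.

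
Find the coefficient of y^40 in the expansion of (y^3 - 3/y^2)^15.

-45

General term: C(15,j)·(y^3)^j·(-3/y^2)^(15-j), with y-exponent 3j − 2(15−j) = 5j − 30.
Set 5j − 30 = 40: j = 14.
C(15,14) = 15; 1^14 = 1; (-3)^1 = -3.
Coefficient = 15 · 1 · (-3) = -45.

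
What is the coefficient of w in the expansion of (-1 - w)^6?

6

The general term is C(6,j)·(-1)^j·(-w)^(6-j); the w^1 term has j = 5.
C(6,5) = 6.
Coefficient = C(6,5) · (-1)^5 · (-1)^1 = 6 · (-1) · (-1) = 6.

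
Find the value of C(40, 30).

847660528

C(40,30) = C(40,10) by symmetry.
C(40,10) = (40·39·38·37·36·35·34·33·32·31) / 10! = 3075990524006400 / 3628800 = 847660528.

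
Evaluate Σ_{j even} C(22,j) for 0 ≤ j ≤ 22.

Even-j terms of row 22 sum to 2^21 = 2097152.

2097152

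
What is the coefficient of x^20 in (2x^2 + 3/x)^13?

1437696

General term: C(13,j)·(2x^2)^j·(3/x)^(13-j), with x-exponent 2j − 1(13−j) = 3j − 13.
Set 3j − 13 = 20: j = 11.
C(13,11) = 78; 2^11 = 2048; 3^2 = 9.
Coefficient = 78 · 2048 · 9 = 1437696.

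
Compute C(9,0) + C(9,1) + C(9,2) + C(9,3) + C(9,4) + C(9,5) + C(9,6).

466

1 + 9 + 36 + 84 + 126 + 126 + 84 = 466.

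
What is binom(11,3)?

165

C(11,3) = (11·10·9) / 3! = 990 / 6 = 165.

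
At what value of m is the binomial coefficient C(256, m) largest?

C(256,m) is maximized at m = 256/2 = 128.

128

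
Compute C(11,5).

C(11,5) = (11·10·9·8·7) / 5! = 55440 / 120 = 462.

462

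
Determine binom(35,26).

70607460

C(35,26) = C(35,9) by symmetry.
C(35,9) = (35·34·33·32·31·30·29·28·27) / 9! = 25622035084800 / 362880 = 70607460.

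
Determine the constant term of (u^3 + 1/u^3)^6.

General term: C(6,j)·(u^3)^j·(1/u^3)^(6-j), with u-exponent 3j − 3(6−j) = 6j − 18.
Set 6j − 18 = 0: j = 3.
C(6,3) = 20; 1^3 = 1; 1^3 = 1.
Coefficient = 20 · 1 · 1 = 20.

20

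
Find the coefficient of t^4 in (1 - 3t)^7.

The general term is C(7,j)·(1)^j·(-3t)^(7-j); the t^4 term has j = 3.
C(7,3) = 35.
Coefficient = C(7,3) · (-3)^4 = 35 · 81 = 2835.

2835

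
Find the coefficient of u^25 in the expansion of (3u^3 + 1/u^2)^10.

196830

General term: C(10,j)·(3u^3)^j·(1/u^2)^(10-j), with u-exponent 3j − 2(10−j) = 5j − 20.
Set 5j − 20 = 25: j = 9.
C(10,9) = 10; 3^9 = 19683; 1^1 = 1.
Coefficient = 10 · 19683 · 1 = 196830.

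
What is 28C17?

21474180

C(28,17) = C(28,11) by symmetry.
C(28,11) = (28·27·26·25·24·23·22·21·20·19·18) / 11! = 857180548224000 / 39916800 = 21474180.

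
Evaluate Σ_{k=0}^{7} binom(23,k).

1 + 23 + 253 + 1771 + 8855 + 33649 + 100947 + 245157 = 390656.

390656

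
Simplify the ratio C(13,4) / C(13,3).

5/2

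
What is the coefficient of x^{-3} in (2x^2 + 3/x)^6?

2916

General term: C(6,j)·(2x^2)^j·(3/x)^(6-j), with x-exponent 2j − 1(6−j) = 3j − 6.
Set 3j − 6 = -3: j = 1.
C(6,1) = 6; 2^1 = 2; 3^5 = 243.
Coefficient = 6 · 2 · 243 = 2916.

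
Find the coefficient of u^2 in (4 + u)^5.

The general term is C(5,j)·(4)^j·(u)^(5-j); the u^2 term has j = 3.
C(5,3) = 10.
Coefficient = C(5,3) · 4^3 = 10 · 64 = 640.

640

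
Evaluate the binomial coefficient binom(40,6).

3838380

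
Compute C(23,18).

33649

C(23,18) = C(23,5) by symmetry.
C(23,5) = (23·22·21·20·19) / 5! = 4037880 / 120 = 33649.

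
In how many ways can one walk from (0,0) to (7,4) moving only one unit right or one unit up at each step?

330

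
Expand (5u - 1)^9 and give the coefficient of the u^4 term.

-78750

The general term is C(9,j)·(5u)^j·(-1)^(9-j); the u^4 term has j = 4.
C(9,4) = 126.
Coefficient = C(9,4) · 5^4 · (-1)^5 = 126 · 625 · (-1) = -78750.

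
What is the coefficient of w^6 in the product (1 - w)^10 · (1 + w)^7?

28

Coefficient of w^6 = Σ_{j} C(10,j)·(-1)^j·C(7,6-j)·1^(6-j) for j from 0 to 6.
= 7 + (-210) + 1575 + (-4200) + 4410 + (-1764) + 210 = 28.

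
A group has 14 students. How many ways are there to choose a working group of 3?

364

This is C(14,3) = 364.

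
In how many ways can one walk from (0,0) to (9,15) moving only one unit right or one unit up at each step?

1307504

Each path is a sequence of 24 steps with 9 rights: C(24,9) = 1307504.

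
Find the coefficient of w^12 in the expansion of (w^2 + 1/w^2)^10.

45

General term: C(10,j)·(w^2)^j·(1/w^2)^(10-j), with w-exponent 2j − 2(10−j) = 4j − 20.
Set 4j − 20 = 12: j = 8.
C(10,8) = 45; 1^8 = 1; 1^2 = 1.
Coefficient = 45 · 1 · 1 = 45.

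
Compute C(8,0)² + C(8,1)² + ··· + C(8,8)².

12870

Σ C(8,i)² is the coefficient of x^8 in (1+x)^8(1+x)^8 = (1+x)^16, i.e. C(16,8) = 12870.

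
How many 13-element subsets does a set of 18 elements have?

8568

C(18,13) = C(18,5) by symmetry.
C(18,5) = (18·17·16·15·14) / 5! = 1028160 / 120 = 8568.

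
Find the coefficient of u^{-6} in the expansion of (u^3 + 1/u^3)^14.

3003

General term: C(14,j)·(u^3)^j·(1/u^3)^(14-j), with u-exponent 3j − 3(14−j) = 6j − 42.
Set 6j − 42 = -6: j = 6.
C(14,6) = 3003; 1^6 = 1; 1^8 = 1.
Coefficient = 3003 · 1 · 1 = 3003.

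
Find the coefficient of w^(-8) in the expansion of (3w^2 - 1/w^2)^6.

-18

General term: C(6,j)·(3w^2)^j·(-1/w^2)^(6-j), with w-exponent 2j − 2(6−j) = 4j − 12.
Set 4j − 12 = -8: j = 1.
C(6,1) = 6; 3^1 = 3; (-1)^5 = -1.
Coefficient = 6 · 3 · (-1) = -18.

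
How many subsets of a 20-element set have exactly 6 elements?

Choose the 6 positions: C(20,6) = 38760.

38760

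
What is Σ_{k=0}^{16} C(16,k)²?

601080390

Σ C(16,k)² is the coefficient of x^16 in (1+x)^16(1+x)^16 = (1+x)^32, i.e. C(32,16) = 601080390.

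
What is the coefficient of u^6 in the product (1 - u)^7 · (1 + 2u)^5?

-147

Coefficient of u^6 = Σ_{j} C(7,j)·(-1)^j·C(5,6-j)·2^(6-j) for j from 1 to 6.
= (-224) + 1680 + (-2800) + 1400 + (-210) + 7 = -147.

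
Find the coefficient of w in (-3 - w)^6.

The general term is C(6,j)·(-3)^j·(-w)^(6-j); the w^1 term has j = 5.
C(6,5) = 6.
Coefficient = C(6,5) · (-3)^5 · (-1)^1 = 6 · (-243) · (-1) = 1458.

1458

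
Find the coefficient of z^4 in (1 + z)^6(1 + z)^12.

3060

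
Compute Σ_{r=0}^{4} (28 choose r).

24158

1 + 28 + 378 + 3276 + 20475 = 24158.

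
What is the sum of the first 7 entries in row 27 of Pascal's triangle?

397594

1 + 27 + 351 + 2925 + 17550 + 80730 + 296010 = 397594.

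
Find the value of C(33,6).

C(33,6) = (33·32·31·30·29·28) / 6! = 797448960 / 720 = 1107568.

1107568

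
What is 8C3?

56

C(8,3) = (8·7·6) / 3! = 336 / 6 = 56.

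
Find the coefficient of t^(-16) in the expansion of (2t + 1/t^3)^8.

General term: C(8,j)·(2t)^j·(1/t^3)^(8-j), with t-exponent 1j − 3(8−j) = 4j − 24.
Set 4j − 24 = -16: j = 2.
C(8,2) = 28; 2^2 = 4; 1^6 = 1.
Coefficient = 28 · 4 · 1 = 112.

112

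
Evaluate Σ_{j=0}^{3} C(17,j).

834

1 + 17 + 136 + 680 = 834.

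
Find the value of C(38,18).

C(38,18) = (38·37·36·35·34·33·32·31·30·29·28·27·26·25·24·23·22·21) / 18! = 214978908196382744494080000 / 6402373705728000 = 33578000610.

33578000610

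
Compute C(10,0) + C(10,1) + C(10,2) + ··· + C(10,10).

The entries of row 10 sum to 2^10 = 1024.

1024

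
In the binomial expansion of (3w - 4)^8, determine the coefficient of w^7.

-69984

The general term is C(8,j)·(3w)^j·(-4)^(8-j); the w^7 term has j = 7.
C(8,7) = 8.
Coefficient = C(8,7) · 3^7 · (-4)^1 = 8 · 2187 · (-4) = -69984.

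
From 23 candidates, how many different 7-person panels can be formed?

This is C(23,7) = 245157.

245157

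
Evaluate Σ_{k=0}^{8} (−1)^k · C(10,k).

The partial alternating sum Σ_{k=0}^{8} (−1)^k C(10,k) = (−1)^8 C(9,8) = 9.

9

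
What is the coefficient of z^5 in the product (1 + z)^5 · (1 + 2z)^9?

22363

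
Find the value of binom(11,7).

330

C(11,7) = C(11,4) by symmetry.
C(11,4) = (11·10·9·8) / 4! = 7920 / 24 = 330.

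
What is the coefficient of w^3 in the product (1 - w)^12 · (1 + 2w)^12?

-44

Coefficient of w^3 = Σ_{j} C(12,j)·(-1)^j·C(12,3-j)·2^(3-j) for j from 0 to 3.
= 1760 + (-3168) + 1584 + (-220) = -44.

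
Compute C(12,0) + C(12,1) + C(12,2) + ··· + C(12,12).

The entries of row 12 sum to 2^12 = 4096.

4096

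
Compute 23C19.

8855

C(23,19) = C(23,4) by symmetry.
C(23,4) = (23·22·21·20) / 4! = 212520 / 24 = 8855.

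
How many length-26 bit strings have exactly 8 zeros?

1562275

Choose the 8 positions: C(26,8) = 1562275.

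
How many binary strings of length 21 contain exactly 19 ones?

Choose the 19 positions: C(21,19) = 210.

210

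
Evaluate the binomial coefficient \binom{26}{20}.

230230

C(26,20) = C(26,6) by symmetry.
C(26,6) = (26·25·24·23·22·21) / 6! = 165765600 / 720 = 230230.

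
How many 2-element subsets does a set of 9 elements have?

36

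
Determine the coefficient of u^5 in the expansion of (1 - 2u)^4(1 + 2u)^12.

-3840

Coefficient of u^5 = Σ_{j} C(4,j)·(-2)^j·C(12,5-j)·2^(5-j) for j from 0 to 4.
= 25344 + (-63360) + 42240 + (-8448) + 384 = -3840.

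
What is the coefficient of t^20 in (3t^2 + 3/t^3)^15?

General term: C(15,j)·(3t^2)^j·(3/t^3)^(15-j), with t-exponent 2j − 3(15−j) = 5j − 45.
Set 5j − 45 = 20: j = 13.
C(15,13) = 105; 3^13 = 1594323; 3^2 = 9.
Coefficient = 105 · 1594323 · 9 = 1506635235.

1506635235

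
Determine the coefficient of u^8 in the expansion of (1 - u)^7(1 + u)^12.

-210

Coefficient of u^8 = Σ_{j} C(7,j)·(-1)^j·C(12,8-j)·1^(8-j) for j from 0 to 7.
= 495 + (-5544) + 19404 + (-27720) + 17325 + (-4620) + 462 + (-12) = -210.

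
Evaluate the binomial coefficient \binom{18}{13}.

8568

C(18,13) = C(18,5) by symmetry.
C(18,5) = (18·17·16·15·14) / 5! = 1028160 / 120 = 8568.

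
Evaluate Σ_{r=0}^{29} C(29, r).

536870912

The entries of row 29 sum to 2^29 = 536870912.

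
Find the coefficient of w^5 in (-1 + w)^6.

-6

The general term is C(6,j)·(-1)^j·(w)^(6-j); the w^5 term has j = 1.
C(6,1) = 6.
Coefficient = C(6,1) · (-1)^1 = 6 · (-1) = -6.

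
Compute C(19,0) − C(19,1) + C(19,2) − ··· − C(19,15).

-816

The partial alternating sum Σ_{k=0}^{15} (−1)^k C(19,k) = (−1)^15 C(18,15) = -816.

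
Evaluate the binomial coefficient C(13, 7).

1716

C(13,7) = C(13,6) by symmetry.
C(13,6) = (13·12·11·10·9·8) / 6! = 1235520 / 720 = 1716.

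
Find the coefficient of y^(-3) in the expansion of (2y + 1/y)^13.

41184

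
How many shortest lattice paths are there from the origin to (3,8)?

165

Each path is a sequence of 11 steps with 3 rights: C(11,3) = 165.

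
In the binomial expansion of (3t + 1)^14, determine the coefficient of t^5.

The general term is C(14,j)·(3t)^j·(1)^(14-j); the t^5 term has j = 5.
C(14,5) = 2002.
Coefficient = C(14,5) · 3^5 = 2002 · 243 = 486486.

486486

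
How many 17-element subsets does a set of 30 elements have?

C(30,17) = C(30,13) by symmetry.
C(30,13) = (30·29·28·27·26·25·24·23·22·21·20·19·18) / 13! = 745747076954880000 / 6227020800 = 119759850.

119759850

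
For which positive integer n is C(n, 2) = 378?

28

n(n−1)/2 = 378 ⇒ n(n−1) = 756. Since 28·27 = 756, n = 28.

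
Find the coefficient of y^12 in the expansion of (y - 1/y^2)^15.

General term: C(15,j)·(y)^j·(-1/y^2)^(15-j), with y-exponent 1j − 2(15−j) = 3j − 30.
Set 3j − 30 = 12: j = 14.
C(15,14) = 15; 1^14 = 1; (-1)^1 = -1.
Coefficient = 15 · 1 · (-1) = -15.

-15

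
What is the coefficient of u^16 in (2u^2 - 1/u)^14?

1025024

General term: C(14,j)·(2u^2)^j·(-1/u)^(14-j), with u-exponent 2j − 1(14−j) = 3j − 14.
Set 3j − 14 = 16: j = 10.
C(14,10) = 1001; 2^10 = 1024; (-1)^4 = 1.
Coefficient = 1001 · 1024 · 1 = 1025024.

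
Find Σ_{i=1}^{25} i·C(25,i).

419430400

Since i·C(25,i) = 25·C(24,i−1), the sum is 25·2^24 = 25·16777216 = 419430400.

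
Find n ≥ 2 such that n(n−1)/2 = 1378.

n(n−1)/2 = 1378 ⇒ n(n−1) = 2756. Since 53·52 = 2756, n = 53.

53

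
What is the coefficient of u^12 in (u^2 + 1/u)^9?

36

General term: C(9,j)·(u^2)^j·(1/u)^(9-j), with u-exponent 2j − 1(9−j) = 3j − 9.
Set 3j − 9 = 12: j = 7.
C(9,7) = 36; 1^7 = 1; 1^2 = 1.
Coefficient = 36 · 1 · 1 = 36.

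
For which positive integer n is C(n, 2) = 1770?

60

n(n−1)/2 = 1770 ⇒ n(n−1) = 3540. Since 60·59 = 3540, n = 60.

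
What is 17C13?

C(17,13) = C(17,4) by symmetry.
C(17,4) = (17·16·15·14) / 4! = 57120 / 24 = 2380.

2380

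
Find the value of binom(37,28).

C(37,28) = C(37,9) by symmetry.
C(37,9) = (37·36·35·34·33·32·31·30·29) / 9! = 45143585625600 / 362880 = 124403620.

124403620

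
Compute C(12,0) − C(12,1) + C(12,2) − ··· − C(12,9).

-55

The partial alternating sum Σ_{k=0}^{9} (−1)^k C(12,k) = (−1)^9 C(11,9) = -55.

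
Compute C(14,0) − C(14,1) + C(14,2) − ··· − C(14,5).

The partial alternating sum Σ_{k=0}^{5} (−1)^k C(14,k) = (−1)^5 C(13,5) = -1287.

-1287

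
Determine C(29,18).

34597290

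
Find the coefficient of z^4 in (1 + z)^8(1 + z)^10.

(1 + z)^8(1 + z)^10 = (1 + z)^18, so the coefficient of z^4 is C(18,4)·1^4 = 3060·1 = 3060.

3060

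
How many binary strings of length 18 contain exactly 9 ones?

48620

Choose the 9 positions: C(18,9) = 48620.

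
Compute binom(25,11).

4457400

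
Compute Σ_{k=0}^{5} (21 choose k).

27896

1 + 21 + 210 + 1330 + 5985 + 20349 = 27896.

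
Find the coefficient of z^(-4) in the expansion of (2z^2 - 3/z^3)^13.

160123392

General term: C(13,j)·(2z^2)^j·(-3/z^3)^(13-j), with z-exponent 2j − 3(13−j) = 5j − 39.
Set 5j − 39 = -4: j = 7.
C(13,7) = 1716; 2^7 = 128; (-3)^6 = 729.
Coefficient = 1716 · 128 · 729 = 160123392.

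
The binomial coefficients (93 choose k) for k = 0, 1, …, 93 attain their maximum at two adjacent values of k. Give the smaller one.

46

For odd n = 93, C(93,k) peaks at k = (n−1)/2 and (n+1)/2; the smaller is 46.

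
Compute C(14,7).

C(14,7) = (14·13·12·11·10·9·8) / 7! = 17297280 / 5040 = 3432.

3432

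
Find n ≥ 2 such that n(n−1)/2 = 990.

n(n−1)/2 = 990 ⇒ n(n−1) = 1980. Since 45·44 = 1980, n = 45.

45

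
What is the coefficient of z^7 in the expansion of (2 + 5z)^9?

11250000

The general term is C(9,j)·(2)^j·(5z)^(9-j); the z^7 term has j = 2.
C(9,2) = 36.
Coefficient = C(9,2) · 2^2 · 5^7 = 36 · 4 · 78125 = 11250000.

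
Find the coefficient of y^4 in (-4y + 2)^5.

The general term is C(5,j)·(-4y)^j·(2)^(5-j); the y^4 term has j = 4.
C(5,4) = 5.
Coefficient = C(5,4) · (-4)^4 · 2^1 = 5 · 256 · 2 = 2560.

2560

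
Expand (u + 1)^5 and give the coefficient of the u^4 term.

5

The general term is C(5,j)·(u)^j·(1)^(5-j); the u^4 term has j = 4.
C(5,4) = 5.
Coefficient = C(5,4) = 5.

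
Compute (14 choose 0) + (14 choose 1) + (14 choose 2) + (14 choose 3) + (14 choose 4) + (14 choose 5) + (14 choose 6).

6476

1 + 14 + 91 + 364 + 1001 + 2002 + 3003 = 6476.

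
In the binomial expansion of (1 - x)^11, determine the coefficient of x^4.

The general term is C(11,j)·(1)^j·(-x)^(11-j); the x^4 term has j = 7.
C(11,7) = 330.
Coefficient = C(11,7) = 330.

330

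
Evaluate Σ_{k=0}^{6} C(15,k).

9949

1 + 15 + 105 + 455 + 1365 + 3003 + 5005 = 9949.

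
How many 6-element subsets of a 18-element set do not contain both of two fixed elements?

16744

All 6-subsets: C(18,6) = 18564. Those containing both fixed elements: C(16,4) = 1820.
18564 − 1820 = 16744.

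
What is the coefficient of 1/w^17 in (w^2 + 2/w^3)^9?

4608

General term: C(9,j)·(w^2)^j·(2/w^3)^(9-j), with w-exponent 2j − 3(9−j) = 5j − 27.
Set 5j − 27 = -17: j = 2.
C(9,2) = 36; 1^2 = 1; 2^7 = 128.
Coefficient = 36 · 1 · 128 = 4608.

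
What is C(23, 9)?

817190

C(23,9) = (23·22·21·20·19·18·17·16·15) / 9! = 296541907200 / 362880 = 817190.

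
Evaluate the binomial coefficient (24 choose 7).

346104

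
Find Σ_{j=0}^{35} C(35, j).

34359738368

Setting x = 1 in (1+x)^35 gives Σ C(35,j) = 2^35 = 34359738368.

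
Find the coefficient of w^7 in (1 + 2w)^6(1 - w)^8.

-408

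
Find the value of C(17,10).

C(17,10) = C(17,7) by symmetry.
C(17,7) = (17·16·15·14·13·12·11) / 7! = 98017920 / 5040 = 19448.

19448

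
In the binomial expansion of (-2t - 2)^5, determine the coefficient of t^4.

-160

The general term is C(5,j)·(-2t)^j·(-2)^(5-j); the t^4 term has j = 4.
C(5,4) = 5.
Coefficient = C(5,4) · (-2)^4 · (-2)^1 = 5 · 16 · (-2) = -160.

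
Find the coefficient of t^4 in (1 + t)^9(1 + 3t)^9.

Coefficient of t^4 = Σ_{j} C(9,j)·1^j·C(9,4-j)·3^(4-j) for j from 0 to 4.
= 10206 + 20412 + 11664 + 2268 + 126 = 44676.

44676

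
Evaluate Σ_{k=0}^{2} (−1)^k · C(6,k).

The partial alternating sum Σ_{k=0}^{2} (−1)^k C(6,k) = (−1)^2 C(5,2) = 10.

10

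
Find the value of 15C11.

1365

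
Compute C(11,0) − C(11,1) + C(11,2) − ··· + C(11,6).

The partial alternating sum Σ_{k=0}^{6} (−1)^k C(11,k) = (−1)^6 C(10,6) = 210.

210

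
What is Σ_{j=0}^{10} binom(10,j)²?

By Vandermonde's identity, Σ C(10,j)² = C(20,10) = 184756.

184756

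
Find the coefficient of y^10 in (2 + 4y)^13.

2399141888

The general term is C(13,j)·(2)^j·(4y)^(13-j); the y^10 term has j = 3.
C(13,3) = 286.
Coefficient = C(13,3) · 2^3 · 4^10 = 286 · 8 · 1048576 = 2399141888.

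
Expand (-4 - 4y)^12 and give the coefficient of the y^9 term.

The general term is C(12,j)·(-4)^j·(-4y)^(12-j); the y^9 term has j = 3.
C(12,3) = 220.
Coefficient = C(12,3) · (-4)^3 · (-4)^9 = 220 · (-64) · (-262144) = 3690987520.

3690987520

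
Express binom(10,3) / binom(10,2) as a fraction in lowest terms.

8/3

C(n,k+1)/C(n,k) = (n−k)/(k+1) = (10−2)/(2+1) = 8/3.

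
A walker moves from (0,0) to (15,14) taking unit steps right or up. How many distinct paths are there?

77558760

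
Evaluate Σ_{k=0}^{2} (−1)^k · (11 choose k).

45

The partial alternating sum Σ_{k=0}^{2} (−1)^k C(11,k) = (−1)^2 C(10,2) = 45.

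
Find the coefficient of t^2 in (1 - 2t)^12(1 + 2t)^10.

Coefficient of t^2 = Σ_{j} C(12,j)·(-2)^j·C(10,2-j)·2^(2-j) for j from 0 to 2.
= 180 + (-480) + 264 = -36.

-36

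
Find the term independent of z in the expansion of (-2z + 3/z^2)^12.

10264320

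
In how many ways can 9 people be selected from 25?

2042975

This is C(25,9) = 2042975.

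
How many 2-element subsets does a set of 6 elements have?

C(6,2) = (6·5) / 2! = 30 / 2 = 15.

15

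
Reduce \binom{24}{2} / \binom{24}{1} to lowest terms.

C(n,k+1)/C(n,k) = (n−k)/(k+1) = (24−1)/(1+1) = 23/2.

23/2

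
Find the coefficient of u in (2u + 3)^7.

The general term is C(7,j)·(2u)^j·(3)^(7-j); the u^1 term has j = 1.
C(7,1) = 7.
Coefficient = C(7,1) · 2^1 · 3^6 = 7 · 2 · 729 = 10206.

10206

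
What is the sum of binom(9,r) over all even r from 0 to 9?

Half of (1+1)^9 + (1−1)^9 gives the even-index sum: 2^8 = 256.

256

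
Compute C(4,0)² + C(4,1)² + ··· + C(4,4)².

70

By Vandermonde's identity, Σ C(4,r)² = C(8,4) = 70.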